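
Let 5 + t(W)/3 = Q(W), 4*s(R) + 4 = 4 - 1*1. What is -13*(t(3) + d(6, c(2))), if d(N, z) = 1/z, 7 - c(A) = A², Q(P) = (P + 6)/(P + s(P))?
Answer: 2080/33 ≈ 63.030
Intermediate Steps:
s(R) = -¼ (s(R) = -1 + (4 - 1*1)/4 = -1 + (4 - 1)/4 = -1 + (¼)*3 = -1 + ¾ = -¼)
Q(P) = (6 + P)/(-¼ + P) (Q(P) = (P + 6)/(P - ¼) = (6 + P)/(-¼ + P))
t(W) = -15 + 12*(6 + W)/(-1 + 4*W) (t(W) = -15 + 3*(4*(6 + W)/(-1 + 4*W)) = -15 + 12*(6 + W)/(-1 + 4*W))
c(A) = 7 - A²
-13*(t(3) + d(6, c(2))) = -13*(3*(29 - 16*3)/(-1 + 4*3) + 1/(7 - 1*2²)) = -13*(3*(29 - 48)/(-1 + 12) + 1/(7 - 1*4)) = -13*(3*(-19)/11 + 1/(7 - 4)) = -13*(3*(1/11)*(-19) + 1/3) = -13*(-57/11 + ⅓) = -13*(-160/33) = 2080/33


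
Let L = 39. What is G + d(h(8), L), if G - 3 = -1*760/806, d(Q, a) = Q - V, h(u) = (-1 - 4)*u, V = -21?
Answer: -6828/403 ≈ -16.943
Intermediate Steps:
h(u) = -5*u
d(Q, a) = 21 + Q (d(Q, a) = Q - 1*(-21) = Q + 21 = 21 + Q)
G = 829/403 (G = 3 - 1*760/806 = 3 - 760*1/806 = 3 - 380/403 = 829/403 ≈ 2.0571)
G + d(h(8), L) = 829/403 + (21 - 5*8) = 829/403 + (21 - 40) = 829/403 - 19 = -6828/403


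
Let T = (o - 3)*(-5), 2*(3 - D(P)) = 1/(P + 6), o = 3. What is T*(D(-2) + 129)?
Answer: 0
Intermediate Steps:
D(P) = 3 - 1/(2*(6 + P)) (D(P) = 3 - 1/(2*(P + 6)) = 3 - 1/(2*(6 + P)))
T = 0 (T = (3 - 3)*(-5) = 0*(-5) = 0)
T*(D(-2) + 129) = 0*((35 + 6*(-2))/(2*(6 - 2)) + 129) = 0*((½)*(35 - 12)/4 + 129) = 0*((½)*(¼)*23 + 129) = 0*(23/8 + 129) = 0*(1055/8) = 0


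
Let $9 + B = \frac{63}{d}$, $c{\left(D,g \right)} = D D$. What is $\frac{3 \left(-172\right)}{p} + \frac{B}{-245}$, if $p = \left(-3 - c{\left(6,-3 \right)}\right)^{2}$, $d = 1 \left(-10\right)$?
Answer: $- \frac{343829}{1242150} \approx -0.2768$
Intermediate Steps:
$c{\left(D,g \right)} = D^{2}$
$d = -10$
$p = 1521$ ($p = \left(-3 - 6^{2}\right)^{2} = \left(-3 - 36\right)^{2} = \left(-39\right)^{2} = 1521$)
$B = - \frac{153}{10}$ ($B = -9 + \frac{63}{-10} = -9 + 63 \left(- \frac{1}{10}\right) = -9 - \frac{63}{10} = - \frac{153}{10} \approx -15.3$)
$\frac{3 \left(-172\right)}{p} + \frac{B}{-245} = \frac{3 \left(-172\right)}{1521} - \frac{153}{10 \left(-245\right)} = \left(-516\right) \frac{1}{1521} - - \frac{153}{2450} = - \frac{172}{507} + \frac{153}{2450} = - \frac{343829}{1242150}$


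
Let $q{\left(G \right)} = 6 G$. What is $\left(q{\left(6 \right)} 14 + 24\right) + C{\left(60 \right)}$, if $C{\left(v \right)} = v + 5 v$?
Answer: $888$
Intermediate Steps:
$C{\left(v \right)} = 6 v$
$\left(q{\left(6 \right)} 14 + 24\right) + C{\left(60 \right)} = \left(6 \cdot 6 \cdot 14 + 24\right) + 6 \cdot 60 = \left(36 \cdot 14 + 24\right) + 360 = \left(504 + 24\right) + 360 = 528 + 360 = 888$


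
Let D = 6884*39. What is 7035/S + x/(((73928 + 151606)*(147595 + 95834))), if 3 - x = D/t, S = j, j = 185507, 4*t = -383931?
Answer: 7061262000419777509/186199506220981721022 ≈ 0.037923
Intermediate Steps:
D = 268476
t = -383931/4 (t = (¼)*(-383931) = -383931/4 ≈ -95983.)
S = 185507
x = 741899/127977 (x = 3 - 268476/(-383931/4) = 3 - 268476*(-4)/383931 = 3 - 1*(-357968/127977) = 3 + 357968/127977 = 741899/127977 ≈ 5.7971)
7035/S + x/(((73928 + 151606)*(147595 + 95834))) = 7035/185507 + 741899/(127977*(((73928 + 151606)*(147595 + 95834)))) = 7035*(1/185507) + 741899/(127977*((225534*243429))) = 1005/26501 + (741899/127977)/54901516086 = 1005/26501 + (741899/127977)*(1/54901516086) = 1005/26501 + 741899/7026131324138022 = 7061262000419777509/186199506220981721022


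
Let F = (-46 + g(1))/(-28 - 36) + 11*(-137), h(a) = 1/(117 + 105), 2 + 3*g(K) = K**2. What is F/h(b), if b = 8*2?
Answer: -10700585/32 ≈ -3.3439e+5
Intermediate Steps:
g(K) = -2/3 + K**2/3
b = 16
h(a) = 1/222
F = -289205/192 (F = (-46 + (-2/3 + (1/3)*1**2))/(-28 - 36) + 11*(-137) = (-46 + (-2/3 + (1/3)*1))/(-64) - 1507 = (-46 + (-2/3 + 1/3))*(-1/64) - 1507 = (-46 - 1/3)*(-1/64) - 1507 = -139/3*(-1/64) - 1507 = 139/192 - 1507 = -289205/192 ≈ -1506.3)
F/h(b) = -289205/(192*1/222) = -289205/192*222 = -10700585/32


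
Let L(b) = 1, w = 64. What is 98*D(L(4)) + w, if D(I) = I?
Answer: 162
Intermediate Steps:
98*D(L(4)) + w = 98*1 + 64 = 98 + 64 = 162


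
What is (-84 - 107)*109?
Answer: -20819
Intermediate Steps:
(-84 - 107)*109 = -191*109 = -20819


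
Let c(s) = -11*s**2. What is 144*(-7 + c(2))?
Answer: -7344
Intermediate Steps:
144*(-7 + c(2)) = 144*(-7 - 11*2**2) = 144*(-7 - 11*4) = 144*(-7 - 44) = 144*(-51) = -7344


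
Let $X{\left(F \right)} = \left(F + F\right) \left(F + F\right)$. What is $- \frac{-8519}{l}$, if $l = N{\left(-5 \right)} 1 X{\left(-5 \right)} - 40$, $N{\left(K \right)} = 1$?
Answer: $\frac{8519}{60} \approx 141.98$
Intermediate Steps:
$X{\left(F \right)} = 4 F^{2}$ ($X{\left(F \right)} = 2 F 2 F = 4 F^{2}$)
$l = 60$ ($l = 1 \cdot 1 \cdot 4 \left(-5\right)^{2} - 40 = 1 \cdot 1 \cdot 4 \cdot 25 - 40 = 1 \cdot 1 \cdot 100 - 40 = 1 \cdot 100 - 40 = 100 - 40 = 60$)
$- \frac{-8519}{l} = - \frac{-8519}{60} = \left(-1\right) \left(- \frac{8519}{60}\right) = \frac{8519}{60}$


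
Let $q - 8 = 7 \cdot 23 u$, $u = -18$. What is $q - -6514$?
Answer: $3624$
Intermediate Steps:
$q = -2890$ ($q = 8 + 7 \cdot 23 \left(-18\right) = 8 + 161 \left(-18\right) = 8 - 2898 = -2890$)
$q - -6514 = -2890 - -6514 = -2890 + 6514 = 3624$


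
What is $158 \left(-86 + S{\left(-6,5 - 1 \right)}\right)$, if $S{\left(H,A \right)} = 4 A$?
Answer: $-11060$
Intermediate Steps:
$158 \left(-86 + S{\left(-6,5 - 1 \right)}\right) = 158 \left(-86 + 4 \left(5 - 1\right)\right) = 158 \left(-86 + 4 \cdot 4\right) = 158 \left(-86 + 16\right) = 158 \left(-70\right) = -11060$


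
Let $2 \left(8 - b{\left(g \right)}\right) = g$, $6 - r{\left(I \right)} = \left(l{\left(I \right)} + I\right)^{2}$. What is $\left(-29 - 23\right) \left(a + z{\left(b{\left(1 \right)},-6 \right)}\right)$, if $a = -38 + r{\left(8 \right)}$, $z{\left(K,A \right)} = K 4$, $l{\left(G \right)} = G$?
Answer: $13416$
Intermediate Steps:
$r{\left(I \right)} = 6 - 4 I^{2}$ ($r{\left(I \right)} = 6 - \left(I + I\right)^{2} = 6 - \left(2 I\right)^{2} = 6 - 4 I^{2}$)
$b{\left(g \right)} = 8 - \frac{g}{2}$
$z{\left(K,A \right)} = 4 K$
$a = -288$ ($a = -38 + \left(6 - 4 \cdot 8^{2}\right) = -38 + \left(6 - 256\right) = -38 - 250 = -288$)
$\left(-29 - 23\right) \left(a + z{\left(b{\left(1 \right)},-6 \right)}\right) = \left(-29 - 23\right) \left(-288 + 4 \left(8 - \frac{1}{2}\right)\right) = - 52 \left(-288 + 4 \cdot \frac{15}{2}\right) = - 52 \left(-288 + 30\right) = \left(-52\right) \left(-258\right) = 13416$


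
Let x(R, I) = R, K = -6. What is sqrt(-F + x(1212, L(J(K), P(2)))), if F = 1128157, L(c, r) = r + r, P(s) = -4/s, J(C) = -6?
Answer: I*sqrt(1126945) ≈ 1061.6*I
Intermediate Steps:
L(c, r) = 2*r
sqrt(-F + x(1212, L(J(K), P(2)))) = sqrt(-1*1128157 + 1212) = sqrt(-1128157 + 1212) = sqrt(-1126945) = I*sqrt(1126945)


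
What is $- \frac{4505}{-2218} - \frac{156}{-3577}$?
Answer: $\frac{16460393}{7933786} \approx 2.0747$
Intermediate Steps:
$- \frac{4505}{-2218} - \frac{156}{-3577} = \left(-4505\right) \left(- \frac{1}{2218}\right) - - \frac{156}{3577} = \frac{4505}{2218} + \frac{156}{3577} = \frac{16460393}{7933786}$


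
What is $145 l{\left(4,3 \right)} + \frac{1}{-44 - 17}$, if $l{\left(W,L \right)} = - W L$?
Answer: $- \frac{106141}{61} \approx -1740.0$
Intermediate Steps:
$l{\left(W,L \right)} = - L W$
$145 l{\left(4,3 \right)} + \frac{1}{-44 - 17} = 145 \left(\left(-1\right) 3 \cdot 4\right) + \frac{1}{-44 - 17} = 145 \left(-12\right) + \frac{1}{-61} = -1740 - \frac{1}{61} = - \frac{106141}{61}$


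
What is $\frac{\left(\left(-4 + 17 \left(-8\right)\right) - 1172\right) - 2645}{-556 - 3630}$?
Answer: $\frac{3957}{4186} \approx 0.94529$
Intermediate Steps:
$\frac{\left(\left(-4 + 17 \left(-8\right)\right) - 1172\right) - 2645}{-556 - 3630} = \frac{\left(\left(-4 - 136\right) - 1172\right) - 2645}{-4186} = \left(\left(-140 - 1172\right) - 2645\right) \left(- \frac{1}{4186}\right) = \left(-1312 - 2645\right) \left(- \frac{1}{4186}\right) = \left(-3957\right) \left(- \frac{1}{4186}\right) = \frac{3957}{4186}$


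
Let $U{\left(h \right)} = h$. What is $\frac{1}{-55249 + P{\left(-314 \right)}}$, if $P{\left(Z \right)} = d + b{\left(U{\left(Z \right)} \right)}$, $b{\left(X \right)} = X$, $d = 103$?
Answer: $- \frac{1}{55460} \approx -1.8031 \cdot 10^{-5}$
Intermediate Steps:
$P{\left(Z \right)} = 103 + Z$
$\frac{1}{-55249 + P{\left(-314 \right)}} = \frac{1}{-55249 + \left(103 - 314\right)} = \frac{1}{-55249 - 211} = \frac{1}{-55460} = - \frac{1}{55460}$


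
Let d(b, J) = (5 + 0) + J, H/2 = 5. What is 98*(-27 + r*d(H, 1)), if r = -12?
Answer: -9702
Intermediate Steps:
H = 10 (H = 2*5 = 10)
d(b, J) = 5 + J
98*(-27 + r*d(H, 1)) = 98*(-27 - 12*(5 + 1)) = 98*(-27 - 12*6) = 98*(-27 - 72) = 98*(-99) = -9702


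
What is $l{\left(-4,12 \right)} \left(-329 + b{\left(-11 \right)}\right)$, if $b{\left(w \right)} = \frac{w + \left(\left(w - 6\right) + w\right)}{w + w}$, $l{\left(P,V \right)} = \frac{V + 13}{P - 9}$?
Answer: $\frac{179975}{286} \approx 629.28$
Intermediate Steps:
$l{\left(P,V \right)} = \frac{13 + V}{-9 + P}$
$b{\left(w \right)} = \frac{-6 + 3 w}{2 w}$ ($b{\left(w \right)} = \frac{w + \left(\left(-6 + w\right) + w\right)}{2 w} = \left(w + \left(-6 + 2 w\right)\right) \frac{1}{2 w} = \left(-6 + 3 w\right) \frac{1}{2 w} = \frac{-6 + 3 w}{2 w}$)
$l{\left(-4,12 \right)} \left(-329 + b{\left(-11 \right)}\right) = \frac{13 + 12}{-9 - 4} \left(-329 + \left(\frac{3}{2} - \frac{3}{-11}\right)\right) = \frac{1}{-13} \cdot 25 \left(-329 + \left(\frac{3}{2} - - \frac{3}{11}\right)\right) = \left(- \frac{1}{13}\right) 25 \left(-329 + \left(\frac{3}{2} + \frac{3}{11}\right)\right) = - \frac{25 \left(-329 + \frac{39}{22}\right)}{13} = \left(- \frac{25}{13}\right) \left(- \frac{7199}{22}\right) = \frac{179975}{286}$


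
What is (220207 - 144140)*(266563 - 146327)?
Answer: 9145991812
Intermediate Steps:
(220207 - 144140)*(266563 - 146327) = 76067*120236 = 9145991812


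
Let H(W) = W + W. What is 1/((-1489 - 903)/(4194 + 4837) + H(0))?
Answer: -9031/2392 ≈ -3.7755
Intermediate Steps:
H(W) = 2*W
1/((-1489 - 903)/(4194 + 4837) + H(0)) = 1/((-1489 - 903)/(4194 + 4837) + 2*0) = 1/(-2392/9031 + 0) = 1/(-2392/9031) = -9031/2392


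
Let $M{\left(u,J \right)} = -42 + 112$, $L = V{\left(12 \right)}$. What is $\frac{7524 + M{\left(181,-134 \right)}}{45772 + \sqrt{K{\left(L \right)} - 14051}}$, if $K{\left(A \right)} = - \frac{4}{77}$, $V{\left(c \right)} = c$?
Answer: $\frac{26764627736}{161321932699} - \frac{7594 i \sqrt{83308687}}{161321932699} \approx 0.16591 - 0.00042966 i$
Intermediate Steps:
$L = 12$
$M{\left(u,J \right)} = 70$
$K{\left(A \right)} = - \frac{4}{77}$ ($K{\left(A \right)} = \left(-4\right) \frac{1}{77} = - \frac{4}{77}$)
$\frac{7524 + M{\left(181,-134 \right)}}{45772 + \sqrt{K{\left(L \right)} - 14051}} = \frac{7524 + 70}{45772 + \sqrt{- \frac{4}{77} - 14051}} = \frac{7594}{45772 + \sqrt{- \frac{1081931}{77}}} = \frac{7594}{45772 + \frac{i \sqrt{83308687}}{77}}$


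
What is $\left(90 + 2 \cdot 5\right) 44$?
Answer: $4400$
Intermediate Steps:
$\left(90 + 2 \cdot 5\right) 44 = \left(90 + 10\right) 44 = 100 \cdot 44 = 4400$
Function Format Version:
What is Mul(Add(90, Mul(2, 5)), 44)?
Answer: 4400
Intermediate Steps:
Mul(Add(90, Mul(2, 5)), 44) = Mul(Add(90, 10), 44) = Mul(100, 44) = 4400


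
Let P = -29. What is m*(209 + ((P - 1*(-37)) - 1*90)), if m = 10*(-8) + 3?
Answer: -9779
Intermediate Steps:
m = -77 (m = -80 + 3 = -77)
m*(209 + ((P - 1*(-37)) - 1*90)) = -77*(209 + ((-29 - 1*(-37)) - 1*90)) = -77*(209 + ((-29 + 37) - 90)) = -77*(209 + (8 - 90)) = -77*(209 - 82) = -77*127 = -9779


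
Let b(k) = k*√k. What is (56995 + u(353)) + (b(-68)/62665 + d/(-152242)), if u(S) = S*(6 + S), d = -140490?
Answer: 13985172607/76121 - 136*I*√17/62665 ≈ 1.8372e+5 - 0.0089483*I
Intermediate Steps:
b(k) = k^(3/2)
(56995 + u(353)) + (b(-68)/62665 + d/(-152242)) = (56995 + 353*(6 + 353)) + ((-68)^(3/2)/62665 - 140490/(-152242)) = (56995 + 353*359) + (-136*I*√17*(1/62665) - 140490*(-1/152242)) = (56995 + 126727) + (-136*I*√17/62665 + 70245/76121) = 183722 + (70245/76121 - 136*I*√17/62665) = 13985172607/76121 - 136*I*√17/62665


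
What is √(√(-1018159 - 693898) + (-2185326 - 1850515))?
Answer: √(-4035841 + I*√1712057) ≈ 0.326 + 2008.9*I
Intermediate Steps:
√(√(-1018159 - 693898) + (-2185326 - 1850515)) = √(√(-1712057) - 4035841) = √(I*√1712057 - 4035841) = √(-4035841 + I*√1712057)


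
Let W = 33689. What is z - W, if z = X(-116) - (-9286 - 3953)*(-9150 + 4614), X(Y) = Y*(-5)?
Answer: -60085213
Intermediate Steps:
X(Y) = -5*Y
z = -60051524 (z = -5*(-116) - (-9286 - 3953)*(-9150 + 4614) = 580 - (-13239)*(-4536) = 580 - 1*60052104 = 580 - 60052104 = -60051524)
z - W = -60051524 - 1*33689 = -60051524 - 33689 = -60085213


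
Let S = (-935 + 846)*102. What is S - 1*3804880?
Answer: -3813958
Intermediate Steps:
S = -9078 (S = -89*102 = -9078)
S - 1*3804880 = -9078 - 1*3804880 = -9078 - 3804880 = -3813958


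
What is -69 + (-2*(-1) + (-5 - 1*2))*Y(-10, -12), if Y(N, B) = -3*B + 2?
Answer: -259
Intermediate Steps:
Y(N, B) = 2 - 3*B
-69 + (-2*(-1) + (-5 - 1*2))*Y(-10, -12) = -69 + (-2*(-1) + (-5 - 1*2))*(2 - 3*(-12)) = -69 + (2 + (-5 - 2))*(2 + 36) = -69 + (2 - 7)*38 = -69 - 5*38 = -69 - 190 = -259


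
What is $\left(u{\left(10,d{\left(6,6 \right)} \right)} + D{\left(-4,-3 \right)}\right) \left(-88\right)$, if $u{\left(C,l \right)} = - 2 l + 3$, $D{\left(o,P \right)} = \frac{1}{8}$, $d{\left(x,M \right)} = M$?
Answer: $781$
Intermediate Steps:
$D{\left(o,P \right)} = \frac{1}{8}$
$u{\left(C,l \right)} = 3 - 2 l$
$\left(u{\left(10,d{\left(6,6 \right)} \right)} + D{\left(-4,-3 \right)}\right) \left(-88\right) = \left(\left(3 - 12\right) + \frac{1}{8}\right) \left(-88\right) = \left(-9 + \frac{1}{8}\right) \left(-88\right) = \left(- \frac{71}{8}\right) \left(-88\right) = 781$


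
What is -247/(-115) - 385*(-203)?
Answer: 8988072/115 ≈ 78157.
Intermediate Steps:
-247/(-115) - 385*(-203) = -247*(-1/115) + 78155 = 247/115 + 78155 = 8988072/115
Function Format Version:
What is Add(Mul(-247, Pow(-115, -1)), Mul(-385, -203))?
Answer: Rational(8988072, 115) ≈ 78157.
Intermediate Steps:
Add(Mul(-247, Pow(-115, -1)), Mul(-385, -203)) = Add(Mul(-247, Rational(-1, 115)), 78155) = Add(Rational(247, 115), 78155) = Rational(8988072, 115)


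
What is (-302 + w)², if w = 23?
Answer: 77841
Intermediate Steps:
(-302 + w)² = (-302 + 23)² = (-279)² = 77841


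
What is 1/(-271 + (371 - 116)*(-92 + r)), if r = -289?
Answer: -1/97426 ≈ -1.0264e-5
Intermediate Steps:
1/(-271 + (371 - 116)*(-92 + r)) = 1/(-271 + (371 - 116)*(-92 - 289)) = 1/(-271 + 255*(-381)) = 1/(-271 - 97155) = 1/(-97426) = -1/97426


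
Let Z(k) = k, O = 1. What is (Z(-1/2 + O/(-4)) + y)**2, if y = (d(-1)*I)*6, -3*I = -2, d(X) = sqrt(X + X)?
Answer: (3 - 16*I*sqrt(2))**2/16 ≈ -31.438 - 8.4853*I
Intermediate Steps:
d(X) = sqrt(2)*sqrt(X) (d(X) = sqrt(2*X) = sqrt(2)*sqrt(X))
I = 2/3 (I = -1/3*(-2) = 2/3 ≈ 0.66667)
y = 4*I*sqrt(2) (y = ((sqrt(2)*sqrt(-1))*(2/3))*6 = ((sqrt(2)*I)*(2/3))*6 = ((I*sqrt(2))*(2/3))*6 = (2*I*sqrt(2)/3)*6 = 4*I*sqrt(2) ≈ 5.6569*I)
(Z(-1/2 + O/(-4)) + y)**2 = ((-1/2 + 1/(-4)) + 4*I*sqrt(2))**2 = ((-1*1/2 + 1*(-1/4)) + 4*I*sqrt(2))**2 = ((-1/2 - 1/4) + 4*I*sqrt(2))**2 = (-3/4 + 4*I*sqrt(2))**2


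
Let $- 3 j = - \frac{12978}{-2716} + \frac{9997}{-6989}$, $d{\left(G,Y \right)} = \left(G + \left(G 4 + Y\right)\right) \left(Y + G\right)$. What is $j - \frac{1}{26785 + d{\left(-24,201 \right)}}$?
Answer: $- \frac{1609247048}{1441963491} \approx -1.116$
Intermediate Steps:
$d{\left(G,Y \right)} = \left(G + Y\right) \left(Y + 5 G\right)$ ($d{\left(G,Y \right)} = \left(G + \left(4 G + Y\right)\right) \left(G + Y\right) = \left(G + \left(Y + 4 G\right)\right) \left(G + Y\right) = \left(Y + 5 G\right) \left(G + Y\right) = \left(G + Y\right) \left(Y + 5 G\right)$)
$j = - \frac{4539385}{4067598}$ ($j = - \frac{- \frac{12978}{-2716} + \frac{9997}{-6989}}{3} = - \frac{\left(-12978\right) \left(- \frac{1}{2716}\right) + 9997 \left(- \frac{1}{6989}\right)}{3} = - \frac{\frac{927}{194} - \frac{9997}{6989}}{3} = \left(- \frac{1}{3}\right) \frac{4539385}{1355866} = - \frac{4539385}{4067598} \approx -1.116$)
$j - \frac{1}{26785 + d{\left(-24,201 \right)}} = - \frac{4539385}{4067598} - \frac{1}{26785 + \left(201^{2} + 5 \left(-24\right)^{2} + 6 \left(-24\right) 201\right)} = - \frac{4539385}{4067598} - \frac{1}{26785 + \left(40401 + 5 \cdot 576 - 28944\right)} = - \frac{4539385}{4067598} - \frac{1}{26785 + \left(40401 + 2880 - 28944\right)} = - \frac{4539385}{4067598} - \frac{1}{26785 + 14337} = - \frac{4539385}{4067598} - \frac{1}{41122} = - \frac{1609247048}{1441963491}$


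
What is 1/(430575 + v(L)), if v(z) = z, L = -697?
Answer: 1/429878 ≈ 2.3262e-6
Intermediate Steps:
1/(430575 + v(L)) = 1/(430575 - 697) = 1/429878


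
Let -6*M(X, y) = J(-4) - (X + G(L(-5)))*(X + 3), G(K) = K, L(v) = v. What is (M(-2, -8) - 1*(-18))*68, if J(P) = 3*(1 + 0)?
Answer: 3332/3 ≈ 1110.7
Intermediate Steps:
J(P) = 3 (J(P) = 3*1 = 3)
M(X, y) = -½ + (-5 + X)*(3 + X)/6 (M(X, y) = -(3 - (X - 5)*(X + 3))/6 = -(3 - (-5 + X)*(3 + X))/6 = -½ + (-5 + X)*(3 + X)/6)
(M(-2, -8) - 1*(-18))*68 = ((-3 - ⅓*(-2) + (⅙)*(-2)²) - 1*(-18))*68 = ((-3 + ⅔ + (⅙)*4) + 18)*68 = ((-3 + ⅔ + ⅔) + 18)*68 = (-5/3 + 18)*68 = (49/3)*68 = 3332/3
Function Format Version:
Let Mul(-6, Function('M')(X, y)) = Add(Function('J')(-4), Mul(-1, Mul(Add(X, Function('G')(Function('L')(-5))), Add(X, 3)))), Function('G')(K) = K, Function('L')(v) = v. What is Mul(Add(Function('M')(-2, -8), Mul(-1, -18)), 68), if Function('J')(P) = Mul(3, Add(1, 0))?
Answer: Rational(3332, 3) ≈ 1110.7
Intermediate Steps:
Function('J')(P) = 3 (Function('J')(P) = Mul(3, 1) = 3)
Function('M')(X, y) = Add(Rational(-1, 2), Mul(Rational(1, 6), Add(-5, X), Add(3, X))) (Function('M')(X, y) = Mul(Rational(-1, 6), Add(3, Mul(-1, Mul(Add(X, -5), Add(X, 3))))) = Mul(Rational(-1, 6), Add(3, Mul(-1, Mul(Add(-5, X), Add(3, X))))) = Mul(Rational(-1, 6), Add(3, Mul(-1, Add(-5, X), Add(3, X)))) = Add(Rational(-1, 2), Mul(Rational(1, 6), Add(-5, X), Add(3, X))))
Mul(Add(Function('M')(-2, -8), Mul(-1, -18)), 68) = Mul(Add(Add(-3, Mul(Rational(-1, 3), -2), Mul(Rational(1, 6), Pow(-2, 2))), Mul(-1, -18)), 68) = Mul(Add(Add(-3, Rational(2, 3), Mul(Rational(1, 6), 4)), 18), 68) = Mul(Add(Add(-3, Rational(2, 3), Rational(2, 3)), 18), 68) = Mul(Add(Rational(-5, 3), 18), 68) = Mul(Rational(49, 3), 68) = Rational(3332, 3)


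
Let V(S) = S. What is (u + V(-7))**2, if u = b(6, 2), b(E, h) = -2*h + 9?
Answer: 4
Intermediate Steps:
b(E, h) = 9 - 2*h
u = 5 (u = 9 - 2*2 = 9 - 4 = 5)
(u + V(-7))**2 = (5 - 7)**2 = (-2)**2 = 4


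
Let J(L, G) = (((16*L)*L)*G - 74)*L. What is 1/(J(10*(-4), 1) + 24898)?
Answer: -1/996142 ≈ -1.0039e-6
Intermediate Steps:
J(L, G) = L*(-74 + 16*G*L²) (J(L, G) = ((16*L²)*G - 74)*L = (16*G*L² - 74)*L = (-74 + 16*G*L²)*L = L*(-74 + 16*G*L²))
1/(J(10*(-4), 1) + 24898) = 1/((-740*(-4) + 16*1*(10*(-4))³) + 24898) = 1/((-74*(-40) + 16*1*(-40)³) + 24898) = 1/((2960 + 16*1*(-64000)) + 24898) = 1/((2960 - 1024000) + 24898) = 1/(-1021040 + 24898) = 1/(-996142) = -1/996142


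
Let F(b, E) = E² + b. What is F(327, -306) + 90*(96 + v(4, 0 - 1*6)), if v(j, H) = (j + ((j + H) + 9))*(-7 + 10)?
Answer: 105573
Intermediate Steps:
F(b, E) = b + E²
v(j, H) = 27 + 3*H + 6*j (v(j, H) = (j + ((H + j) + 9))*3 = (j + (9 + H + j))*3 = (9 + H + 2*j)*3 = 27 + 3*H + 6*j)
F(327, -306) + 90*(96 + v(4, 0 - 1*6)) = (327 + (-306)²) + 90*(96 + (27 + 3*(0 - 1*6) + 6*4)) = (327 + 93636) + 90*(96 + (27 + 3*(0 - 6) + 24)) = 93963 + 90*(96 + (27 + 3*(-6) + 24)) = 93963 + 90*(96 + (27 - 18 + 24)) = 93963 + 90*(96 + 33) = 93963 + 90*129 = 93963 + 11610 = 105573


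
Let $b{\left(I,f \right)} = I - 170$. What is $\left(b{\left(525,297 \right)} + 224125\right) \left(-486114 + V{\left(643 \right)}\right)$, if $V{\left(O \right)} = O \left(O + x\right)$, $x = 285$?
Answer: $24825243200$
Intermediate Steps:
$b{\left(I,f \right)} = -170 + I$
$V{\left(O \right)} = O \left(285 + O\right)$ ($V{\left(O \right)} = O \left(O + 285\right) = O \left(285 + O\right)$)
$\left(b{\left(525,297 \right)} + 224125\right) \left(-486114 + V{\left(643 \right)}\right) = \left(\left(-170 + 525\right) + 224125\right) \left(-486114 + 643 \left(285 + 643\right)\right) = \left(355 + 224125\right) \left(-486114 + 643 \cdot 928\right) = 224480 \left(-486114 + 596704\right) = 224480 \cdot 110590 = 24825243200$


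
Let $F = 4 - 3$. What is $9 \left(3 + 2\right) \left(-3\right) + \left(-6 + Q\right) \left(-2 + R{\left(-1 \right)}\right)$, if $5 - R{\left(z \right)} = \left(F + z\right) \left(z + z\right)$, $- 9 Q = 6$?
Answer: $-155$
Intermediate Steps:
$F = 1$
$Q = - \frac{2}{3}$ ($Q = \left(- \frac{1}{9}\right) 6 = - \frac{2}{3} \approx -0.66667$)
$R{\left(z \right)} = 5 - 2 z \left(1 + z\right)$ ($R{\left(z \right)} = 5 - \left(1 + z\right) \left(z + z\right) = 5 - \left(1 + z\right) 2 z = 5 - 2 z \left(1 + z\right)$)
$9 \left(3 + 2\right) \left(-3\right) + \left(-6 + Q\right) \left(-2 + R{\left(-1 \right)}\right) = 9 \left(3 + 2\right) \left(-3\right) + \left(-6 - \frac{2}{3}\right) \left(-2 - \left(-7 + 2\right)\right) = 9 \cdot 5 \left(-3\right) - \frac{20 \left(-2 + \left(5 + 2 - 2\right)\right)}{3} = 9 \left(-15\right) - \frac{20 \left(-2 + \left(5 + 2 - 2\right)\right)}{3} = -135 - \frac{20 \left(-2 + 5\right)}{3} = -135 - 20 = -155$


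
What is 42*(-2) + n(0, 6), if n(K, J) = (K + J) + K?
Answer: -78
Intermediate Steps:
n(K, J) = J + 2*K (n(K, J) = (J + K) + K = J + 2*K)
42*(-2) + n(0, 6) = 42*(-2) + (6 + 2*0) = -84 + (6 + 0) = -84 + 6 = -78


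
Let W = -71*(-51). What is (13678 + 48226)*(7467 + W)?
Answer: 686391552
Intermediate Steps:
W = 3621
(13678 + 48226)*(7467 + W) = (13678 + 48226)*(7467 + 3621) = 61904*11088 = 686391552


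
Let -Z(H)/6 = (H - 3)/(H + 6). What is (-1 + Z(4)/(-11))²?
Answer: 2704/3025 ≈ 0.89388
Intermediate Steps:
Z(H) = -6*(-3 + H)/(6 + H) (Z(H) = -6*(H - 3)/(H + 6) = -6*(-3 + H)/(6 + H))
(-1 + Z(4)/(-11))² = (-1 + (6*(3 - 1*4)/(6 + 4))/(-11))² = (-1 + (6*(3 - 4)/10)*(-1/11))² = (-1 + (6*(⅒)*(-1))*(-1/11))² = (-1 - ⅗*(-1/11))² = (-1 + 3/55)² = (-52/55)² = 2704/3025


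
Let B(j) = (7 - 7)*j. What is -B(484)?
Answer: 0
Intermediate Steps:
B(j) = 0 (B(j) = 0*j = 0)
-B(484) = -1*0 = 0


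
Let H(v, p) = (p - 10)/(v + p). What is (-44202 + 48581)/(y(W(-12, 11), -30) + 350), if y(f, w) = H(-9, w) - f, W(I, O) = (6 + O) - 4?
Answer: 170781/13183 ≈ 12.955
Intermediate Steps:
H(v, p) = (-10 + p)/(p + v)
W(I, O) = 2 + O
y(f, w) = -f + (-10 + w)/(-9 + w) (y(f, w) = (-10 + w)/(w - 9) - f = (-10 + w)/(-9 + w) - f = -f + (-10 + w)/(-9 + w))
(-44202 + 48581)/(y(W(-12, 11), -30) + 350) = (-44202 + 48581)/((-10 - 30 - (2 + 11)*(-9 - 30))/(-9 - 30) + 350) = 4379/((-10 - 30 - 1*13*(-39))/(-39) + 350) = 4379/(-(-10 - 30 + 507)/39 + 350) = 4379/(-1/39*467 + 350) = 4379/(-467/39 + 350) = 4379/(13183/39) = 4379*(39/13183) = 170781/13183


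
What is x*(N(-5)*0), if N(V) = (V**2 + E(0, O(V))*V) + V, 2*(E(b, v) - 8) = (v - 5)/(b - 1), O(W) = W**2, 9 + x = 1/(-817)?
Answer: 0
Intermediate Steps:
x = -7354/817 (x = -9 + 1/(-817) = -9 - 1/817 = -7354/817 ≈ -9.0012)
E(b, v) = 8 + (-5 + v)/(2*(-1 + b)) (E(b, v) = 8 + ((v - 5)/(b - 1))/2 = 8 + ((-5 + v)/(-1 + b))/2 = 8 + (-5 + v)/(2*(-1 + b)))
N(V) = V + V**2 + V*(21/2 - V**2/2) (N(V) = (V**2 + ((-21 + V**2 + 16*0)/(2*(-1 + 0)))*V) + V = (V**2 + ((1/2)*(-21 + V**2 + 0)/(-1))*V) + V = (V**2 + ((1/2)*(-1)*(-21 + V**2))*V) + V = (V**2 + (21/2 - V**2/2)*V) + V = (V**2 + V*(21/2 - V**2/2)) + V = V + V**2 + V*(21/2 - V**2/2))
x*(N(-5)*0) = -7354*(1/2)*(-5)*(23 - 1*(-5)**2 + 2*(-5))*0/817 = -7354*(1/2)*(-5)*(23 - 1*25 - 10)*0/817 = -7354*(1/2)*(-5)*(23 - 25 - 10)*0/817 = -7354*(1/2)*(-5)*(-12)*0/817 = -220620*0/817 = -7354/817*0 = 0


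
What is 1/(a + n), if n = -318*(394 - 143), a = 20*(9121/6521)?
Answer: -6521/520310758 ≈ -1.2533e-5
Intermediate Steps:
a = 182420/6521 (a = 20*(9121*(1/6521)) = 20*(9121/6521) = 182420/6521 ≈ 27.974)
n = -79818 (n = -318*251 = -79818)
1/(a + n) = 1/(182420/6521 - 79818) = 1/(-520310758/6521) = -6521/520310758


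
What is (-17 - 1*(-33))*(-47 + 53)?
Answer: 96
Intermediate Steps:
(-17 - 1*(-33))*(-47 + 53) = (-17 + 33)*6 = 16*6 = 96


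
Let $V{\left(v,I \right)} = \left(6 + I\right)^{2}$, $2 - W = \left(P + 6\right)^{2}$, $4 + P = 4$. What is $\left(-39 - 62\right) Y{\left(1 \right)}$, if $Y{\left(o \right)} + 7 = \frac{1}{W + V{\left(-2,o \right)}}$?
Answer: $\frac{10504}{15} \approx 700.27$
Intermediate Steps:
$P = 0$ ($P = -4 + 4 = 0$)
$W = -34$ ($W = 2 - \left(0 + 6\right)^{2} = 2 - 6^{2} = 2 - 36 = -34$)
$Y{\left(o \right)} = -7 + \frac{1}{-34 + \left(6 + o\right)^{2}}$
$\left(-39 - 62\right) Y{\left(1 \right)} = \left(-39 - 62\right) \frac{239 - 7 \left(6 + 1\right)^{2}}{-34 + \left(6 + 1\right)^{2}} = - 101 \frac{239 - 7 \cdot 7^{2}}{-34 + 7^{2}} = - 101 \frac{239 - 343}{-34 + 49} = - 101 \frac{239 - 343}{15} = - 101 \cdot \frac{1}{15} \left(-104\right) = \left(-101\right) \left(- \frac{104}{15}\right) = \frac{10504}{15}$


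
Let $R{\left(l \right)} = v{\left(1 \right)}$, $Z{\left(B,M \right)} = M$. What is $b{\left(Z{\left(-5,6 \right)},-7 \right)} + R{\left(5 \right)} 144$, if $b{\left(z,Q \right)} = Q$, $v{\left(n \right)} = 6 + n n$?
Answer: $1001$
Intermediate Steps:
$v{\left(n \right)} = 6 + n^{2}$
$R{\left(l \right)} = 7$ ($R{\left(l \right)} = 6 + 1^{2} = 6 + 1 = 7$)
$b{\left(Z{\left(-5,6 \right)},-7 \right)} + R{\left(5 \right)} 144 = -7 + 7 \cdot 144 = -7 + 1008 = 1001$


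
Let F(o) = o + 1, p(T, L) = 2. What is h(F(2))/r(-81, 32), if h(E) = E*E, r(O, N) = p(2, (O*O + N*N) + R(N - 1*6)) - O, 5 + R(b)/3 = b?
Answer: 9/83 ≈ 0.10843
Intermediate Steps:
R(b) = -15 + 3*b
r(O, N) = 2 - O
F(o) = 1 + o
h(E) = E²
h(F(2))/r(-81, 32) = (1 + 2)²/(2 - 1*(-81)) = 3²/(2 + 81) = 9/83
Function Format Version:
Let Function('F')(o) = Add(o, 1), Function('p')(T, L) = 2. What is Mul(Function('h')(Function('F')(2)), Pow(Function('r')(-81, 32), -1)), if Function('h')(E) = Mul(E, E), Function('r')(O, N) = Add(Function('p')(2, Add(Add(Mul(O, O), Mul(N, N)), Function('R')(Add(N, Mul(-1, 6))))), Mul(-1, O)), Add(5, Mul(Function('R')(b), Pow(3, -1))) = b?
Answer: Rational(9, 83) ≈ 0.10843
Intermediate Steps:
Function('R')(b) = Add(-15, Mul(3, b))
Function('r')(O, N) = Add(2, Mul(-1, O))
Function('F')(o) = Add(1, o)
Function('h')(E) = Pow(E, 2)
Mul(Function('h')(Function('F')(2)), Pow(Function('r')(-81, 32), -1)) = Mul(Pow(Add(1, 2), 2), Pow(Add(2, Mul(-1, -81)), -1)) = Mul(Pow(3, 2), Pow(Add(2, 81), -1)) = Mul(9, Pow(83, -1)) = Mul(9, Rational(1, 83)) = Rational(9, 83)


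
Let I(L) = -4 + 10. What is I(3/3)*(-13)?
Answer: -78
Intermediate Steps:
I(L) = 6
I(3/3)*(-13) = 6*(-13) = -78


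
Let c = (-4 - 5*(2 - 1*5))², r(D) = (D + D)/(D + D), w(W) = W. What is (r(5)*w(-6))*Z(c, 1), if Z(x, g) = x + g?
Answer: -732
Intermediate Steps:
r(D) = 1 (r(D) = (2*D)/((2*D)) = (2*D)*(1/(2*D)) = 1)
c = 121 (c = (-4 - 5*(2 - 5))² = (-4 - 5*(-3))² = (-4 + 15)² = 11² = 121)
Z(x, g) = g + x
(r(5)*w(-6))*Z(c, 1) = (1*(-6))*(1 + 121) = -6*122 = -732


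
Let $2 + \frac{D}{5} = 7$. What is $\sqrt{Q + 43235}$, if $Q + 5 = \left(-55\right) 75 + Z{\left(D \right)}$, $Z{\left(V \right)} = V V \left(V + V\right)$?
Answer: $\sqrt{70355} \approx 265.25$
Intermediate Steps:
$D = 25$ ($D = -10 + 5 \cdot 7 = -10 + 35 = 25$)
$Z{\left(V \right)} = 2 V^{3}$ ($Z{\left(V \right)} = V^{2} \cdot 2 V = 2 V^{3}$)
$Q = 27120$ ($Q = -5 + \left(\left(-55\right) 75 + 2 \cdot 25^{3}\right) = -5 + \left(-4125 + 2 \cdot 15625\right) = -5 + \left(-4125 + 31250\right) = -5 + 27125 = 27120$)
$\sqrt{Q + 43235} = \sqrt{27120 + 43235} = \sqrt{70355}$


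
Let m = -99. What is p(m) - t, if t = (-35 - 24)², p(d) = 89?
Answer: -3392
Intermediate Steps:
t = 3481 (t = (-59)² = 3481)
p(m) - t = 89 - 1*3481 = 89 - 3481 = -3392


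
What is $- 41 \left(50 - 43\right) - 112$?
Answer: $-399$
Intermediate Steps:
$- 41 \left(50 - 43\right) - 112 = \left(-41\right) 7 - 112 = -287 - 112 = -399$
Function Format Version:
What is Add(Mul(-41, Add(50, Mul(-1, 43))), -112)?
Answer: -399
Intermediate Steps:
Add(Mul(-41, Add(50, Mul(-1, 43))), -112) = Add(Mul(-41, Add(50, -43)), -112) = Add(Mul(-41, 7), -112) = Add(-287, -112) = -399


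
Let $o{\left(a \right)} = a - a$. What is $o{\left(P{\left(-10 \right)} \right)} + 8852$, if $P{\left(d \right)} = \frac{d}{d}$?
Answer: $8852$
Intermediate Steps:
$P{\left(d \right)} = 1$
$o{\left(a \right)} = 0$
$o{\left(P{\left(-10 \right)} \right)} + 8852 = 0 + 8852 = 8852$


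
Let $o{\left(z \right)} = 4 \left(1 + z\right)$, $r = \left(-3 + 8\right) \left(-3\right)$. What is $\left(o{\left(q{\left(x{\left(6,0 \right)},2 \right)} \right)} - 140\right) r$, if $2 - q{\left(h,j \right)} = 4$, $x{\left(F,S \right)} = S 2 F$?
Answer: $2160$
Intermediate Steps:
$x{\left(F,S \right)} = 2 F S$
$q{\left(h,j \right)} = -2$ ($q{\left(h,j \right)} = 2 - 4 = -2$)
$r = -15$ ($r = 5 \left(-3\right) = -15$)
$o{\left(z \right)} = 4 + 4 z$
$\left(o{\left(q{\left(x{\left(6,0 \right)},2 \right)} \right)} - 140\right) r = \left(\left(4 + 4 \left(-2\right)\right) - 140\right) \left(-15\right) = \left(\left(4 - 8\right) - 140\right) \left(-15\right) = \left(-4 - 140\right) \left(-15\right) = \left(-144\right) \left(-15\right) = 2160$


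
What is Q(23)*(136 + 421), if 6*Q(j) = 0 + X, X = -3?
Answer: -557/2 ≈ -278.50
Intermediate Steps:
Q(j) = -½ (Q(j) = (0 - 3)/6 = (⅙)*(-3) = -½)
Q(23)*(136 + 421) = -(136 + 421)/2 = -½*557 = -557/2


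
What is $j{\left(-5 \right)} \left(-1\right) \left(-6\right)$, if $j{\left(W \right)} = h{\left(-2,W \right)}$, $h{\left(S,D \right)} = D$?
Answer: $-30$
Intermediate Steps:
$j{\left(W \right)} = W$
$j{\left(-5 \right)} \left(-1\right) \left(-6\right) = \left(-5\right) \left(-1\right) \left(-6\right) = 5 \left(-6\right) = -30$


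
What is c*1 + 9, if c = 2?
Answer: 11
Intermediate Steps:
c*1 + 9 = 2*1 + 9 = 2 + 9 = 11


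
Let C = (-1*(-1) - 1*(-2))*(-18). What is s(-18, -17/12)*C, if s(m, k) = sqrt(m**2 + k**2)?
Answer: -9*sqrt(46945)/2 ≈ -975.01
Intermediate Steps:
s(m, k) = sqrt(k**2 + m**2)
C = -54 (C = (1 + 2)*(-18) = 3*(-18) = -54)
s(-18, -17/12)*C = sqrt((-17/12)**2 + (-18)**2)*(-54) = sqrt((-17*1/12)**2 + 324)*(-54) = sqrt((-17/12)**2 + 324)*(-54) = sqrt(289/144 + 324)*(-54) = sqrt(46945/144)*(-54) = (sqrt(46945)/12)*(-54) = -9*sqrt(46945)/2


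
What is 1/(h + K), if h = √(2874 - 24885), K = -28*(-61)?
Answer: 1708/2939275 - I*√22011/2939275 ≈ 0.0005811 - 5.0475e-5*I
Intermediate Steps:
K = 1708
h = I*√22011 (h = √(-22011) = I*√22011 ≈ 148.36*I)
1/(h + K) = 1/(I*√22011 + 1708) = 1/(1708 + I*√22011)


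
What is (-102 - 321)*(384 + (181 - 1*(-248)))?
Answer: -343899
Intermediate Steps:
(-102 - 321)*(384 + (181 - 1*(-248))) = -423*(384 + (181 + 248)) = -423*(384 + 429) = -423*813 = -343899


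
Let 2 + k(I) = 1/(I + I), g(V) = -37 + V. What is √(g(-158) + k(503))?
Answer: I*√199370086/1006 ≈ 14.036*I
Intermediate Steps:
k(I) = -2 + 1/(2*I) (k(I) = -2 + 1/(I + I) = -2 + 1/(2*I))
√(g(-158) + k(503)) = √((-37 - 158) + (-2 + (½)/503)) = √(-195 + (-2 + (½)*(1/503))) = √(-195 + (-2 + 1/1006)) = √(-195 - 2011/1006) = √(-198181/1006) = I*√199370086/1006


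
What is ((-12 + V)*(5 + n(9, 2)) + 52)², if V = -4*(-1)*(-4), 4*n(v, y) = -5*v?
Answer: 51529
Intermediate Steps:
n(v, y) = -5*v/4 (n(v, y) = (-5*v)/4 = -5*v/4)
V = -16 (V = 4*(-4) = -16)
((-12 + V)*(5 + n(9, 2)) + 52)² = ((-12 - 16)*(5 - 5/4*9) + 52)² = (-28*(5 - 45/4) + 52)² = (-28*(-25/4) + 52)² = (175 + 52)² = 227² = 51529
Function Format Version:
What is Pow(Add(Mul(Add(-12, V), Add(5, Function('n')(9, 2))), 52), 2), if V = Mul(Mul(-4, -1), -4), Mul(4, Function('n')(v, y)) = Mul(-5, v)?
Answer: 51529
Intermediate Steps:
Function('n')(v, y) = Mul(Rational(-5, 4), v) (Function('n')(v, y) = Mul(Rational(1, 4), Mul(-5, v)) = Mul(Rational(-5, 4), v))
V = -16 (V = Mul(4, -4) = -16)
Pow(Add(Mul(Add(-12, V), Add(5, Function('n')(9, 2))), 52), 2) = Pow(Add(Mul(Add(-12, -16), Add(5, Mul(Rational(-5, 4), 9))), 52), 2) = Pow(Add(Mul(-28, Add(5, Rational(-45, 4))), 52), 2) = Pow(Add(Mul(-28, Rational(-25, 4)), 52), 2) = Pow(Add(175, 52), 2) = Pow(227, 2) = 51529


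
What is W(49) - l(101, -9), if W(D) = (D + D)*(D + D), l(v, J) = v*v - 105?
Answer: -492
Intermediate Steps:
l(v, J) = -105 + v**2 (l(v, J) = v**2 - 105 = -105 + v**2)
W(D) = 4*D**2 (W(D) = (2*D)*(2*D) = 4*D**2)
W(49) - l(101, -9) = 4*49**2 - (-105 + 101**2) = 4*2401 - (-105 + 10201) = 9604 - 1*10096 = 9604 - 10096 = -492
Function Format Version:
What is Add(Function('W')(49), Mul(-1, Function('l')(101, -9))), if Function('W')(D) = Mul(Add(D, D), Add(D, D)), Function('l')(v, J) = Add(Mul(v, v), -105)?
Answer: -492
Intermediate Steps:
Function('l')(v, J) = Add(-105, Pow(v, 2)) (Function('l')(v, J) = Add(Pow(v, 2), -105) = Add(-105, Pow(v, 2)))
Function('W')(D) = Mul(4, Pow(D, 2)) (Function('W')(D) = Mul(Mul(2, D), Mul(2, D)) = Mul(4, Pow(D, 2)))
Add(Function('W')(49), Mul(-1, Function('l')(101, -9))) = Add(Mul(4, Pow(49, 2)), Mul(-1, Add(-105, Pow(101, 2)))) = Add(Mul(4, 2401), Mul(-1, Add(-105, 10201))) = Add(9604, Mul(-1, 10096)) = Add(9604, -10096) = -492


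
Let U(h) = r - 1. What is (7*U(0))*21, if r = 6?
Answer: 735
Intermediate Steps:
U(h) = 5 (U(h) = 6 - 1 = 5)
(7*U(0))*21 = (7*5)*21 = 35*21 = 735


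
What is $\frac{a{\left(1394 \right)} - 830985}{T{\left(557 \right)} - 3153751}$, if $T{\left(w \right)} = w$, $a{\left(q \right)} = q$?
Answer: $\frac{829591}{3153194} \approx 0.2631$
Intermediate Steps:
$\frac{a{\left(1394 \right)} - 830985}{T{\left(557 \right)} - 3153751} = \frac{1394 - 830985}{557 - 3153751} = - \frac{829591}{-3153194} = \left(-829591\right) \left(- \frac{1}{3153194}\right) = \frac{829591}{3153194}$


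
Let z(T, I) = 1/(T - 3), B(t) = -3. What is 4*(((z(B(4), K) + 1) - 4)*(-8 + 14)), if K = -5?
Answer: -76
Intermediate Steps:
z(T, I) = 1/(-3 + T)
4*(((z(B(4), K) + 1) - 4)*(-8 + 14)) = 4*(((1/(-3 - 3) + 1) - 4)*(-8 + 14)) = 4*(((1/(-6) + 1) - 4)*6) = 4*(((-⅙ + 1) - 4)*6) = 4*((⅚ - 4)*6) = 4*(-19/6*6) = 4*(-19) = -76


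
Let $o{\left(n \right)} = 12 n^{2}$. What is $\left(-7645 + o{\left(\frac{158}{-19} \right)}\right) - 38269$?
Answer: $- \frac{16275386}{361} \approx -45084.0$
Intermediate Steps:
$\left(-7645 + o{\left(\frac{158}{-19} \right)}\right) - 38269 = \left(-7645 + 12 \left(\frac{158}{-19}\right)^{2}\right) - 38269 = \left(-7645 + 12 \left(158 \left(- \frac{1}{19}\right)\right)^{2}\right) - 38269 = \left(-7645 + 12 \left(- \frac{158}{19}\right)^{2}\right) - 38269 = \left(-7645 + 12 \cdot \frac{24964}{361}\right) - 38269 = \left(-7645 + \frac{299568}{361}\right) - 38269 = - \frac{2460277}{361} - 38269 = - \frac{16275386}{361}$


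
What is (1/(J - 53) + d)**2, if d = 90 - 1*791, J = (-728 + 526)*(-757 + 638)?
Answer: 282693244218256/575280225 ≈ 4.9140e+5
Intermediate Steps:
J = 24038 (J = -202*(-119) = 24038)
d = -701 (d = 90 - 791 = -701)
(1/(J - 53) + d)**2 = (1/(24038 - 53) - 701)**2 = (1/23985 - 701)**2 = (-16813484/23985)**2 = 282693244218256/575280225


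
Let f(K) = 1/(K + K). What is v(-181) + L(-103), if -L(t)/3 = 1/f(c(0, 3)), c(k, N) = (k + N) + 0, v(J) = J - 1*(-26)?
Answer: -173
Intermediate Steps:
v(J) = 26 + J (v(J) = J + 26 = 26 + J)
c(k, N) = N + k (c(k, N) = (N + k) + 0 = N + k)
f(K) = 1/(2*K)
L(t) = -18 (L(t) = -3/(1/(2*(3 + 0))) = -3/((½)/3) = -3/((½)*(⅓)) = -3/⅙ = -3*6 = -18)
v(-181) + L(-103) = (26 - 181) - 18 = -155 - 18 = -173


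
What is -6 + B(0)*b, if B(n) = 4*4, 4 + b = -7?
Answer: -182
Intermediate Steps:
b = -11 (b = -4 - 7 = -11)
B(n) = 16
-6 + B(0)*b = -6 + 16*(-11) = -6 - 176 = -182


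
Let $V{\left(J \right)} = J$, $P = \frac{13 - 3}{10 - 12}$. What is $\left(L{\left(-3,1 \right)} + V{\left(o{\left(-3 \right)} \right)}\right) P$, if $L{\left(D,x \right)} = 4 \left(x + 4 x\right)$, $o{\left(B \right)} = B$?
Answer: $-85$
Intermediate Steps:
$P = -5$ ($P = \frac{10}{-2} = 10 \left(- \frac{1}{2}\right) = -5$)
$L{\left(D,x \right)} = 20 x$ ($L{\left(D,x \right)} = 4 \cdot 5 x = 20 x$)
$\left(L{\left(-3,1 \right)} + V{\left(o{\left(-3 \right)} \right)}\right) P = \left(20 \cdot 1 - 3\right) \left(-5\right) = \left(20 - 3\right) \left(-5\right) = 17 \left(-5\right) = -85$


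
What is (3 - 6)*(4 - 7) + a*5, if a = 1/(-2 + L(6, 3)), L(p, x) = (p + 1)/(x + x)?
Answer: 3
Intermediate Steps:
L(p, x) = (1 + p)/(2*x) (L(p, x) = (1 + p)/((2*x)) = (1 + p)*(1/(2*x)) = (1 + p)/(2*x))
a = -6/5 (a = 1/(-2 + (½)*(1 + 6)/3) = 1/(-2 + (½)*(⅓)*7) = 1/(-2 + 7/6) = 1/(-⅚) = -6/5 ≈ -1.2000)
(3 - 6)*(4 - 7) + a*5 = (3 - 6)*(4 - 7) - 6/5*5 = -3*(-3) - 6 = 9 - 6 = 3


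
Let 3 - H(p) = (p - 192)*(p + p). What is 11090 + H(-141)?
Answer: -82813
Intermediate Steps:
H(p) = 3 - 2*p*(-192 + p) (H(p) = 3 - (p - 192)*(p + p) = 3 - (-192 + p)*2*p = 3 - 2*p*(-192 + p))
11090 + H(-141) = 11090 + (3 - 2*(-141)² + 384*(-141)) = 11090 + (3 - 2*19881 - 54144) = 11090 + (3 - 39762 - 54144) = 11090 - 93903 = -82813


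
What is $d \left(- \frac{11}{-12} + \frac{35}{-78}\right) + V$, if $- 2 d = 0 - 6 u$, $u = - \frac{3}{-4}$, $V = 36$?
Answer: $\frac{7707}{208} \approx 37.053$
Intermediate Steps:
$u = \frac{3}{4}$ ($u = \left(-3\right) \left(- \frac{1}{4}\right) = \frac{3}{4} \approx 0.75$)
$d = \frac{9}{4}$ ($d = - \frac{0 - \frac{9}{2}}{2} = \left(- \frac{1}{2}\right) \left(- \frac{9}{2}\right) = \frac{9}{4} \approx 2.25$)
$d \left(- \frac{11}{-12} + \frac{35}{-78}\right) + V = \frac{9 \left(- \frac{11}{-12} + \frac{35}{-78}\right)}{4} + 36 = \frac{9 \left(\left(-11\right) \left(- \frac{1}{12}\right) + 35 \left(- \frac{1}{78}\right)\right)}{4} + 36 = \frac{9 \left(\frac{11}{12} - \frac{35}{78}\right)}{4} + 36 = \frac{9}{4} \cdot \frac{73}{156} + 36 = \frac{219}{208} + 36 = \frac{7707}{208}$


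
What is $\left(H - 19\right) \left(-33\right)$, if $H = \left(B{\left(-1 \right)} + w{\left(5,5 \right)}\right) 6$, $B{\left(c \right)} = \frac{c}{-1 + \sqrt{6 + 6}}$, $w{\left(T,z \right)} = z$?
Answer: $-345 + 36 \sqrt{3} \approx -282.65$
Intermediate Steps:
$B{\left(c \right)} = \frac{c}{-1 + 2 \sqrt{3}}$ ($B{\left(c \right)} = \frac{c}{-1 + \sqrt{12}} = \frac{c}{-1 + 2 \sqrt{3}}$)
$H = \frac{324}{11} - \frac{12 \sqrt{3}}{11}$ ($H = \left(\frac{1}{11} \left(-1\right) \left(1 + 2 \sqrt{3}\right) + 5\right) 6 = \left(\left(- \frac{1}{11} - \frac{2 \sqrt{3}}{11}\right) + 5\right) 6 = \left(\frac{54}{11} - \frac{2 \sqrt{3}}{11}\right) 6 = \frac{324}{11} - \frac{12 \sqrt{3}}{11} \approx 27.565$)
$\left(H - 19\right) \left(-33\right) = \left(\left(\frac{324}{11} - \frac{12 \sqrt{3}}{11}\right) - 19\right) \left(-33\right) = \left(\frac{115}{11} - \frac{12 \sqrt{3}}{11}\right) \left(-33\right) = -345 + 36 \sqrt{3}$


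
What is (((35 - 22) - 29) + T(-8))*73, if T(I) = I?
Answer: -1752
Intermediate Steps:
(((35 - 22) - 29) + T(-8))*73 = (((35 - 22) - 29) - 8)*73 = ((13 - 29) - 8)*73 = (-16 - 8)*73 = -24*73 = -1752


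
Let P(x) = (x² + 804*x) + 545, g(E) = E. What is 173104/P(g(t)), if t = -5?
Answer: -86552/1725 ≈ -50.175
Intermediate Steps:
P(x) = 545 + x² + 804*x
173104/P(g(t)) = 173104/(545 + (-5)² + 804*(-5)) = 173104/(545 + 25 - 4020) = 173104/(-3450) = 173104*(-1/3450) = -86552/1725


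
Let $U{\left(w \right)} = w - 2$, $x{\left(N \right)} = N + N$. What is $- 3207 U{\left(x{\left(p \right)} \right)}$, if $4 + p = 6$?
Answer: $-6414$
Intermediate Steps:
$p = 2$ ($p = -4 + 6 = 2$)
$x{\left(N \right)} = 2 N$
$U{\left(w \right)} = -2 + w$
$- 3207 U{\left(x{\left(p \right)} \right)} = - 3207 \left(-2 + 2 \cdot 2\right) = - 3207 \left(-2 + 4\right) = \left(-3207\right) 2 = -6414$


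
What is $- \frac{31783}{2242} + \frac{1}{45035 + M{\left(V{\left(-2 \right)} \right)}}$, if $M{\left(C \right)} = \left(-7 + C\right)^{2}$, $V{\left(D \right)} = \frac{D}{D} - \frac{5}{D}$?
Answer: $- \frac{5726938019}{403983738} \approx -14.176$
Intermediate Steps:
$V{\left(D \right)} = 1 - \frac{5}{D}$
$- \frac{31783}{2242} + \frac{1}{45035 + M{\left(V{\left(-2 \right)} \right)}} = - \frac{31783}{2242} + \frac{1}{45035 + \left(-7 + \frac{-5 - 2}{-2}\right)^{2}} = \left(-31783\right) \frac{1}{2242} + \frac{1}{45035 + \left(-7 - - \frac{7}{2}\right)^{2}} = - \frac{31783}{2242} + \frac{1}{45035 + \left(-7 + \frac{7}{2}\right)^{2}} = - \frac{31783}{2242} + \frac{1}{45035 + \left(- \frac{7}{2}\right)^{2}} = - \frac{31783}{2242} + \frac{1}{45035 + \frac{49}{4}} = - \frac{31783}{2242} + \frac{1}{\frac{180189}{4}} = - \frac{31783}{2242} + \frac{4}{180189} = - \frac{5726938019}{403983738}$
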